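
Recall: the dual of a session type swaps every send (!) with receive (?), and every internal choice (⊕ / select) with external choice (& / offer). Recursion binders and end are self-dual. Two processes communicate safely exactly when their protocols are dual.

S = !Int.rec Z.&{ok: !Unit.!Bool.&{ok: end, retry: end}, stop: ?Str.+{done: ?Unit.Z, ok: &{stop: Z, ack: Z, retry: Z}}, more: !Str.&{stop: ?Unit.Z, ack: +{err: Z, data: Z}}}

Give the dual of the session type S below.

!Int → ?Int
  rec Z → rec Z  (μ self-dual)
    &{ok,stop,more} → +{ok,stop,more}  (external→internal)
      [ok]
        !Unit → ?Unit
          !Bool → ?Bool
            &{ok,retry} → +{ok,retry}  (external→internal)
              [ok]
                dual(end) = end
              [retry]
                dual(end) = end
      [stop]
        ?Str → !Str
          +{done,ok} → &{done,ok}  (internal→external)
            [done]
              ?Unit → !Unit
                dual(Z) = Z
            [ok]
              &{stop,ack,retry} → +{stop,ack,retry}  (external→internal)
                [stop]
                  dual(Z) = Z
                [ack]
                  dual(Z) = Z
                [retry]
                  dual(Z) = Z
      [more]
        !Str → ?Str
          &{stop,ack} → +{stop,ack}  (external→internal)
            [stop]
              ?Unit → !Unit
                dual(Z) = Z
            [ack]
              +{err,data} → &{err,data}  (internal→external)
                [err]
                  dual(Z) = Z
                [data]
                  dual(Z) = Z

?Int.rec Z.+{ok: ?Unit.?Bool.+{ok: end, retry: end}, stop: !Str.&{done: !Unit.Z, ok: +{stop: Z, ack: Z, retry: Z}}, more: ?Str.+{stop: !Unit.Z, ack: &{err: Z, data: Z}}}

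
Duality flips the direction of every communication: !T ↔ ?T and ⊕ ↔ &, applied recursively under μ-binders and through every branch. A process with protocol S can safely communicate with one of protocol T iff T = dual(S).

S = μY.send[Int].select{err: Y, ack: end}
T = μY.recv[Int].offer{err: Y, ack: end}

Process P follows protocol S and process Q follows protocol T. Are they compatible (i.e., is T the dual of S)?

μY vs μY  ✓ (rec unchanged)
  send[Int] vs recv[Int]  ✓
    select{err,ack} vs offer{err,ack}  ✓ same labels
      • err:
        Y vs Y  ✓
      • ack:
        end vs end  ✓

YES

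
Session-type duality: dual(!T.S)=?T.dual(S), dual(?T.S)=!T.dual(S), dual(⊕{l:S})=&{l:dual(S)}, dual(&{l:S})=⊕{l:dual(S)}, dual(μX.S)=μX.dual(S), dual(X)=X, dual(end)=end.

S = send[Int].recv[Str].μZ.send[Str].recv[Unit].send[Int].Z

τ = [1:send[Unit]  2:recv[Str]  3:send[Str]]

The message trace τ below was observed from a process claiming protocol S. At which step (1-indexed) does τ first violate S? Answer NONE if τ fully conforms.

1

@1 got send[Unit], protocol expects send[Int]  ✗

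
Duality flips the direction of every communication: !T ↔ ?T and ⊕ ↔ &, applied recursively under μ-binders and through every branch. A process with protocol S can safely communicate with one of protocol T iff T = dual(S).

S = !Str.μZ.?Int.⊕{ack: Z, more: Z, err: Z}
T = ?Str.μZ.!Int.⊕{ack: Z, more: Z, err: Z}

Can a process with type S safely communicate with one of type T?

NO

!Str ‖ ?Str  ok
  μZ ‖ μZ  ok (binder kept)
    ?Int ‖ !Int  ok
      ⊕{ack,more,err} ‖ ⊕{ack,more,err}  ✗ choice polarity not flipped — not dual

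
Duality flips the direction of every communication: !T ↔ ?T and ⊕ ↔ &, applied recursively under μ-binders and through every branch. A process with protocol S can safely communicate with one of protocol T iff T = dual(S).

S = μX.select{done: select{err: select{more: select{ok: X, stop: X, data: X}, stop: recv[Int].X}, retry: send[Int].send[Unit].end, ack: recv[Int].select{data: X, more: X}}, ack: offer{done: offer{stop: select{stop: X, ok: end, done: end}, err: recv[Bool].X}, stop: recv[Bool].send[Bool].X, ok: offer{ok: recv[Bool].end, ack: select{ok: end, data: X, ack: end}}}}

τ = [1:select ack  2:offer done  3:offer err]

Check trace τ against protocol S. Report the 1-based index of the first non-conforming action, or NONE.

NONE

step 1: select ack  ok  now at offer{done: offer{stop: select{stop: μX.…, ok: end, done: end}, err: recv[Bool].μX.…}, stop: recv[Bool].send[Bool].μX.…, ok: offer{ok: recv[Bool].end, ack: select{ok: end, data: μX.…, ack: end}}}
step 2: offer done  ok  now at offer{stop: select{stop: μX.…, ok: end, done: end}, err: recv[Bool].μX.…}
step 3: offer err  ok  now at recv[Bool].μX.…
all 3 steps conform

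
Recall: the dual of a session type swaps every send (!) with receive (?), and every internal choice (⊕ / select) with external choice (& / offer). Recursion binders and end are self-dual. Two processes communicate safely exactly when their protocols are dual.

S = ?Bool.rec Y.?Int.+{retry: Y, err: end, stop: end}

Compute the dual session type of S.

!Bool.rec Y.!Int.&{retry: Y, err: end, stop: end}

?Bool ↦ !Bool
  rec Y ↦ rec Y  (rec unchanged)
    ?Int ↦ !Int
      +{retry,err,stop} ↦ &{retry,err,stop}  (internal→external)
        case retry:
          dual(Y) = Y
        case err:
          dual(end) = end
        case stop:
          dual(end) = end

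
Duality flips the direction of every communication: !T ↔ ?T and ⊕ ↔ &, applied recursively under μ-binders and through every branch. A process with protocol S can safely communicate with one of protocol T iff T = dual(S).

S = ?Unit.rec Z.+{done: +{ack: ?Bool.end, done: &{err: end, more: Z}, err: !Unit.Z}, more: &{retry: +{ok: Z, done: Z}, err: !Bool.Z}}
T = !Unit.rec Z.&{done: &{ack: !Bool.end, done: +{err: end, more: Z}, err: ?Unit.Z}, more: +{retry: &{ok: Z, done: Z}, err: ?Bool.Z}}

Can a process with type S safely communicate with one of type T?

YES

?Unit ‖ !Unit  ok
  rec Z ‖ rec Z  ok (binder kept)
    +{done,more} ‖ &{done,more}  ok label sets agree
      case done:
        +{ack,done,err} ‖ &{ack,done,err}  ok label sets agree
          case ack:
            ?Bool ‖ !Bool  ok
              end ‖ end  ok
          case done:
            &{err,more} ‖ +{err,more}  ok label sets agree
              case err:
                end ‖ end  ok
              case more:
                Z ‖ Z  ok
          case err:
            !Unit ‖ ?Unit  ok
              Z ‖ Z  ok
      case more:
        &{retry,err} ‖ +{retry,err}  ok label sets agree
          case retry:
            +{ok,done} ‖ &{ok,done}  ok label sets agree
              case ok:
                Z ‖ Z  ok
              case done:
                Z ‖ Z  ok
          case err:
            !Bool ‖ ?Bool  ok
              Z ‖ Z  ok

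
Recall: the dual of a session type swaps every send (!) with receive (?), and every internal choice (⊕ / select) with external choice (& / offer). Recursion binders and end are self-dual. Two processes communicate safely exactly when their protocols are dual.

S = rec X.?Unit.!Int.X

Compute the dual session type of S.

rec X.!Unit.?Int.X

rec X → rec X  (rec unchanged)
  ?Unit → !Unit
    !Int → ?Int
      dual(X) = X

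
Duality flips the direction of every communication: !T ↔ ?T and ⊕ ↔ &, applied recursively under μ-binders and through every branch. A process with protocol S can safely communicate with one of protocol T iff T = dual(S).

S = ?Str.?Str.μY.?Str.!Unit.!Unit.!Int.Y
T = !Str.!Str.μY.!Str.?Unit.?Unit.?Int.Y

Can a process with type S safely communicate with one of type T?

YES

?Str | !Str  match
  ?Str | !Str  match
    μY | μY  match (μ self-dual)
      ?Str | !Str  match
        !Unit | ?Unit  match
          !Unit | ?Unit  match
            !Int | ?Int  match
              Y | Y  match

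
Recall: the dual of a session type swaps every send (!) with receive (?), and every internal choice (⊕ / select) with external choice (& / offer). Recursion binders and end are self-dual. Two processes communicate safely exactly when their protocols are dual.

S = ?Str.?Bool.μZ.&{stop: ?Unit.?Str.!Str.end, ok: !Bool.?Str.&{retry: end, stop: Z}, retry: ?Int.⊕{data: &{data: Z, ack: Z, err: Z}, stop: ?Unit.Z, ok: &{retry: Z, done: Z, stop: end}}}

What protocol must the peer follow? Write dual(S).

!Str.!Bool.μZ.⊕{stop: !Unit.!Str.?Str.end, ok: ?Bool.!Str.⊕{retry: end, stop: Z}, retry: !Int.&{data: ⊕{data: Z, ack: Z, err: Z}, stop: !Unit.Z, ok: ⊕{retry: Z, done: Z, stop: end}}}

?Str = !Str
  ?Bool = !Bool
    μZ = μZ  (μ self-dual)
      &{stop,ok,retry} = ⊕{stop,ok,retry}  (&→⊕)
        case stop:
          ?Unit = !Unit
            ?Str = !Str
              !Str = ?Str
                end self-dual
        case ok:
          !Bool = ?Bool
            ?Str = !Str
              &{retry,stop} = ⊕{retry,stop}  (&→⊕)
                case retry:
                  end self-dual
                case stop:
                  Z self-dual
        case retry:
          ?Int = !Int
            ⊕{data,stop,ok} = &{data,stop,ok}  (select→offer)
              case data:
                &{data,ack,err} = ⊕{data,ack,err}  (&→⊕)
                  case data:
                    Z self-dual
                  case ack:
                    Z self-dual
                  case err:
                    Z self-dual
              case stop:
                ?Unit = !Unit
                  Z self-dual
              case ok:
                &{retry,done,stop} = ⊕{retry,done,stop}  (&→⊕)
                  case retry:
                    Z self-dual
                  case done:
                    Z self-dual
                  case stop:
                    end self-dual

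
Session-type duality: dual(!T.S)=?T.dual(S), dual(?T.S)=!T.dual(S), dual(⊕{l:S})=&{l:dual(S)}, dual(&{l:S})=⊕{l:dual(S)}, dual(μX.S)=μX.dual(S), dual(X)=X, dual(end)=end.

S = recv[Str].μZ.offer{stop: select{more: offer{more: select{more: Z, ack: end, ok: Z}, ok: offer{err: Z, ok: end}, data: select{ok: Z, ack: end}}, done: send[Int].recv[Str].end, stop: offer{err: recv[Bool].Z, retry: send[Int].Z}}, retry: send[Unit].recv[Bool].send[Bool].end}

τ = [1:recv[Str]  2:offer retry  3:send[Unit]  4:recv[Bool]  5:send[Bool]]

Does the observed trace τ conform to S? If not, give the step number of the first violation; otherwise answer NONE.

NONE

step 1: recv[Str]  ✓  now at μZ.…
step 2: offer retry  ✓  now at send[Unit].recv[Bool].send[Bool].end
step 3: send[Unit]  ✓  now at recv[Bool].send[Bool].end
step 4: recv[Bool]  ✓  now at send[Bool].end
step 5: send[Bool]  ✓  now at end
all 5 steps conform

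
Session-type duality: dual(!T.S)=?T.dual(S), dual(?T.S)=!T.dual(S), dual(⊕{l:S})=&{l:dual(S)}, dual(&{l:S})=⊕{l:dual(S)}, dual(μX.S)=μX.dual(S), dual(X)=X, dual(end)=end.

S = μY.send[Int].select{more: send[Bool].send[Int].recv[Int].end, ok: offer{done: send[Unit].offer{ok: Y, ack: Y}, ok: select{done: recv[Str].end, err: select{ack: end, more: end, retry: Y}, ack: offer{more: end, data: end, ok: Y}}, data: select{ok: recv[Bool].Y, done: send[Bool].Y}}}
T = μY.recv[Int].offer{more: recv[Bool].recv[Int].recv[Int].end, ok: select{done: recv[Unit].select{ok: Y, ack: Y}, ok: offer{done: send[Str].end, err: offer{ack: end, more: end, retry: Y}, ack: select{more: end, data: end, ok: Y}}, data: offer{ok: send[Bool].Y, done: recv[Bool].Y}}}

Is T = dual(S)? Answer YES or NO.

NO

μY | μY  ok (μ self-dual)
  send[Int] | recv[Int]  ok
    select{more,ok} | offer{more,ok}  ok label sets agree
      [more]
        send[Bool] | recv[Bool]  ok
          send[Int] | recv[Int]  ok
            recv[Int] | recv[Int]  ✗ same direction on both sides — not dual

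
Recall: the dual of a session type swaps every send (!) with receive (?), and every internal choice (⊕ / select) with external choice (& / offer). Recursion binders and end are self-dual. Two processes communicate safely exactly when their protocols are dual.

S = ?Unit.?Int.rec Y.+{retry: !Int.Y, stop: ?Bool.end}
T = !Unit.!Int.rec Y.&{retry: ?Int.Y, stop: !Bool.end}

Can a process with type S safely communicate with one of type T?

?Unit vs !Unit  ✓
  ?Int vs !Int  ✓
    rec Y vs rec Y  ✓ (rec unchanged)
      +{retry,stop} vs &{retry,stop}  ✓ labels match
        case retry:
          !Int vs ?Int  ✓
            Y vs Y  ✓
        case stop:
          ?Bool vs !Bool  ✓
            end vs end  ✓

YES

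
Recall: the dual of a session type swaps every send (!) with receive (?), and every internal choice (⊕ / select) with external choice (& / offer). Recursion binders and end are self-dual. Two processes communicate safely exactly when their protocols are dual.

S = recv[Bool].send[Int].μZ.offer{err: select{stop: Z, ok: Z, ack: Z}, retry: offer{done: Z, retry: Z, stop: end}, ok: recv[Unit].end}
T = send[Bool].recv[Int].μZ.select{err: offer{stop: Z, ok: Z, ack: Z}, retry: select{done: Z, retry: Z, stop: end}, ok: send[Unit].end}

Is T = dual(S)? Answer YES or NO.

recv[Bool] | send[Bool]  match
  send[Int] | recv[Int]  match
    μZ | μZ  match (μ self-dual)
      offer{err,retry,ok} | select{err,retry,ok}  match label sets agree
        • err:
          select{stop,ok,ack} | offer{stop,ok,ack}  match label sets agree
            • stop:
              Z | Z  match
            • ok:
              Z | Z  match
            • ack:
              Z | Z  match
        • retry:
          offer{done,retry,stop} | select{done,retry,stop}  match label sets agree
            • done:
              Z | Z  match
            • retry:
              Z | Z  match
            • stop:
              end | end  match
        • ok:
          recv[Unit] | send[Unit]  match
            end | end  match

YES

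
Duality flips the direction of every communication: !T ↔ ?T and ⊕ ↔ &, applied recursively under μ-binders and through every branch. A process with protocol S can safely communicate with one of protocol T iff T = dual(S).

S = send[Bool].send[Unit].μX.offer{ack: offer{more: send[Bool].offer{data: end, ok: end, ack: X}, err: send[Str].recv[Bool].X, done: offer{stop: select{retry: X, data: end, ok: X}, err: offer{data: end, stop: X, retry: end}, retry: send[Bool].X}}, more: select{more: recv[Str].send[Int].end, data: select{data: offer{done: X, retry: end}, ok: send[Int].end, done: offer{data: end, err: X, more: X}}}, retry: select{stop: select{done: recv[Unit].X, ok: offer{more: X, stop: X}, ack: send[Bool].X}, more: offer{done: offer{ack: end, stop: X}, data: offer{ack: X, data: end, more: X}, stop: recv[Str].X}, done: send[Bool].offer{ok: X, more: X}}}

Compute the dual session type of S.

recv[Bool].recv[Unit].μX.select{ack: select{more: recv[Bool].select{data: end, ok: end, ack: X}, err: recv[Str].send[Bool].X, done: select{stop: offer{retry: X, data: end, ok: X}, err: select{data: end, stop: X, retry: end}, retry: recv[Bool].X}}, more: offer{more: send[Str].recv[Int].end, data: offer{data: select{done: X, retry: end}, ok: recv[Int].end, done: select{data: end, err: X, more: X}}}, retry: offer{stop: offer{done: send[Unit].X, ok: select{more: X, stop: X}, ack: recv[Bool].X}, more: select{done: select{ack: end, stop: X}, data: select{ack: X, data: end, more: X}, stop: send[Str].X}, done: recv[Bool].select{ok: X, more: X}}}

send[Bool] = recv[Bool]
  send[Unit] = recv[Unit]
    μX = μX  (μ self-dual)
      offer{ack,more,retry} = select{ack,more,retry}  (offer→select)
        case ack:
          offer{more,err,done} = select{more,err,done}  (offer→select)
            case more:
              send[Bool] = recv[Bool]
                offer{data,ok,ack} = select{data,ok,ack}  (offer→select)
                  case data:
                    end self-dual
                  case ok:
                    end self-dual
                  case ack:
                    X self-dual
            case err:
              send[Str] = recv[Str]
                recv[Bool] = send[Bool]
                  X self-dual
            case done:
              offer{stop,err,retry} = select{stop,err,retry}  (offer→select)
                case stop:
                  select{retry,data,ok} = offer{retry,data,ok}  (⊕→&)
                    case retry:
                      X self-dual
                    case data:
                      end self-dual
                    case ok:
                      X self-dual
                case err:
                  offer{data,stop,retry} = select{data,stop,retry}  (offer→select)
                    case data:
                      end self-dual
                    case stop:
                      X self-dual
                    case retry:
                      end self-dual
                case retry:
                  send[Bool] = recv[Bool]
                    X self-dual
        case more:
          select{more,data} = offer{more,data}  (⊕→&)
            case more:
              recv[Str] = send[Str]
                send[Int] = recv[Int]
                  end self-dual
            case data:
              select{data,ok,done} = offer{data,ok,done}  (⊕→&)
                case data:
                  offer{done,retry} = select{done,retry}  (offer→select)
                    case done:
                      X self-dual
                    case retry:
                      end self-dual
                case ok:
                  send[Int] = recv[Int]
                    end self-dual
                case done:
                  offer{data,err,more} = select{data,err,more}  (offer→select)
                    case data:
                      end self-dual
                    case err:
                      X self-dual
                    case more:
                      X self-dual
        case retry:
          select{stop,more,done} = offer{stop,more,done}  (⊕→&)
            case stop:
              select{done,ok,ack} = offer{done,ok,ack}  (⊕→&)
                case done:
                  recv[Unit] = send[Unit]
                    X self-dual
                case ok:
                  offer{more,stop} = select{more,stop}  (offer→select)
                    case more:
                      X self-dual
                    case stop:
                      X self-dual
                case ack:
                  send[Bool] = recv[Bool]
                    X self-dual
            case more:
              offer{done,data,stop} = select{done,data,stop}  (offer→select)
                case done:
                  offer{ack,stop} = select{ack,stop}  (offer→select)
                    case ack:
                      end self-dual
                    case stop:
                      X self-dual
                case data:
                  offer{ack,data,more} = select{ack,data,more}  (offer→select)
                    case ack:
                      X self-dual
                    case data:
                      end self-dual
                    case more:
                      X self-dual
                case stop:
                  recv[Str] = send[Str]
                    X self-dual
            case done:
              send[Bool] = recv[Bool]
                offer{ok,more} = select{ok,more}  (offer→select)
                  case ok:
                    X self-dual
                  case more:
                    X self-dual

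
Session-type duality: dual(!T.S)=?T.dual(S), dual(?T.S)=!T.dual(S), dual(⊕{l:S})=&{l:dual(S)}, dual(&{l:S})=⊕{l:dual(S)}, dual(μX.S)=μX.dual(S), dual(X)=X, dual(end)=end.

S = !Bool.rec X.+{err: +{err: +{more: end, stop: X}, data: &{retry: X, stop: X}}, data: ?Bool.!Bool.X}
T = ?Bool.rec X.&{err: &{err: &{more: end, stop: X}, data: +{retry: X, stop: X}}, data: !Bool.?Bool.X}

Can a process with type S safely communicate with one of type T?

YES

!Bool ‖ ?Bool  ok
  rec X ‖ rec X  ok (rec unchanged)
    +{err,data} ‖ &{err,data}  ok labels match
      • err:
        +{err,data} ‖ &{err,data}  ok labels match
          • err:
            +{more,stop} ‖ &{more,stop}  ok labels match
              • more:
                end ‖ end  ok
              • stop:
                X ‖ X  ok
          • data:
            &{retry,stop} ‖ +{retry,stop}  ok labels match
              • retry:
                X ‖ X  ok
              • stop:
                X ‖ X  ok
      • data:
        ?Bool ‖ !Bool  ok
          !Bool ‖ ?Bool  ok
            X ‖ X  ok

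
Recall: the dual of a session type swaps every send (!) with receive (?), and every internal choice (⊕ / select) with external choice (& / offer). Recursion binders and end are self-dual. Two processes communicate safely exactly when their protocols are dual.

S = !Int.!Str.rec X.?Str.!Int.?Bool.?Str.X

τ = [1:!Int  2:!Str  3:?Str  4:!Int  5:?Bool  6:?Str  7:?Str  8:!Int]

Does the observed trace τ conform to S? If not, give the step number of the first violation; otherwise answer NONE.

NONE

[1] !Int  match  state: !Str.rec X.…
[2] !Str  match  state: rec X.…
[3] ?Str  match  state: !Int.?Bool.?Str.rec X.…
[4] !Int  match  state: ?Bool.?Str.rec X.…
[5] ?Bool  match  state: ?Str.rec X.…
[6] ?Str  match  state: rec X.…
[7] ?Str  match  state: !Int.?Bool.?Str.rec X.…
[8] !Int  match  state: ?Bool.?Str.rec X.…
trace exhausted — no violation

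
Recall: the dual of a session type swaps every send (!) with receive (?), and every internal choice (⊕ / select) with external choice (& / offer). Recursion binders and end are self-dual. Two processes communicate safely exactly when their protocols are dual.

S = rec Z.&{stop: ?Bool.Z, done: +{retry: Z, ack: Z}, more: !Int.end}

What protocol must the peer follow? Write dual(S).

rec Z.+{stop: !Bool.Z, done: &{retry: Z, ack: Z}, more: ?Int.end}

rec Z → rec Z  (μ self-dual)
  &{stop,done,more} → +{stop,done,more}  (&→⊕)
    case stop:
      ?Bool → !Bool
        Z ↦ Z
    case done:
      +{retry,ack} → &{retry,ack}  (select→offer)
        case retry:
          Z ↦ Z
        case ack:
          Z ↦ Z
    case more:
      !Int → ?Int
        end ↦ end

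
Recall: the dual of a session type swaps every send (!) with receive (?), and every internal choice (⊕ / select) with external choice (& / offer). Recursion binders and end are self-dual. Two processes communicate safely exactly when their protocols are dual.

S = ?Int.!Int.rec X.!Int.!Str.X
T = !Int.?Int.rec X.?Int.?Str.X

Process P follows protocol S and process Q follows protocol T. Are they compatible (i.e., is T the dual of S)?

?Int vs !Int  ok
  !Int vs ?Int  ok
    rec X vs rec X  ok (rec unchanged)
      !Int vs ?Int  ok
        !Str vs ?Str  ok
          X vs X  ok

YES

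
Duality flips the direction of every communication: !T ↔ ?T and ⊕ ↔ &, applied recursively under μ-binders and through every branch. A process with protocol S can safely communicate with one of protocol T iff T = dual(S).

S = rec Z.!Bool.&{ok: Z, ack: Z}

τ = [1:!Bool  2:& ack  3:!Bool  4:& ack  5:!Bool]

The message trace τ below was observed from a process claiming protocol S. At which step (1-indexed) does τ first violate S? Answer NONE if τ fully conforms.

NONE

@1 !Bool  ✓  state: &{ok: rec Z.…, ack: rec Z.…}
@2 & ack  ✓  state: rec Z.…
@3 !Bool  ✓  state: &{ok: rec Z.…, ack: rec Z.…}
@4 & ack  ✓  state: rec Z.…
@5 !Bool  ✓  state: &{ok: rec Z.…, ack: rec Z.…}
τ conforms to S (length 5)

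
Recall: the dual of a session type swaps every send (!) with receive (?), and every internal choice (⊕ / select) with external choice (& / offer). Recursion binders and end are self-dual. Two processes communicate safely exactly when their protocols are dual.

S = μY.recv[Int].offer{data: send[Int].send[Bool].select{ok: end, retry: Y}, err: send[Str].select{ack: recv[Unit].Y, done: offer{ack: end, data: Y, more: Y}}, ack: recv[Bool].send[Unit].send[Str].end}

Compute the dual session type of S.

μY.send[Int].select{data: recv[Int].recv[Bool].offer{ok: end, retry: Y}, err: recv[Str].offer{ack: send[Unit].Y, done: select{ack: end, data: Y, more: Y}}, ack: send[Bool].recv[Unit].recv[Str].end}

μY ↦ μY  (binder kept)
  recv[Int] ↦ send[Int]
    offer{data,err,ack} ↦ select{data,err,ack}  (external→internal)
      [data]
        send[Int] ↦ recv[Int]
          send[Bool] ↦ recv[Bool]
            select{ok,retry} ↦ offer{ok,retry}  (select→offer)
              [ok]
                end self-dual
              [retry]
                Y self-dual
      [err]
        send[Str] ↦ recv[Str]
          select{ack,done} ↦ offer{ack,done}  (select→offer)
            [ack]
              recv[Unit] ↦ send[Unit]
                Y self-dual
            [done]
              offer{ack,data,more} ↦ select{ack,data,more}  (external→internal)
                [ack]
                  end self-dual
                [data]
                  Y self-dual
                [more]
                  Y self-dual
      [ack]
        recv[Bool] ↦ send[Bool]
          send[Unit] ↦ recv[Unit]
            send[Str] ↦ recv[Str]
              end self-dual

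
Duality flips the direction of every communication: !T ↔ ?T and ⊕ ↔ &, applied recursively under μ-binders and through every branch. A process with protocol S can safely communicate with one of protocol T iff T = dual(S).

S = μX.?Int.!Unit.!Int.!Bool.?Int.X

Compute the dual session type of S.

μX.!Int.?Unit.?Int.?Bool.!Int.X

μX → μX  (μ self-dual)
  ?Int → !Int
    !Unit → ?Unit
      !Int → ?Int
        !Bool → ?Bool
          ?Int → !Int
            dual(X) = X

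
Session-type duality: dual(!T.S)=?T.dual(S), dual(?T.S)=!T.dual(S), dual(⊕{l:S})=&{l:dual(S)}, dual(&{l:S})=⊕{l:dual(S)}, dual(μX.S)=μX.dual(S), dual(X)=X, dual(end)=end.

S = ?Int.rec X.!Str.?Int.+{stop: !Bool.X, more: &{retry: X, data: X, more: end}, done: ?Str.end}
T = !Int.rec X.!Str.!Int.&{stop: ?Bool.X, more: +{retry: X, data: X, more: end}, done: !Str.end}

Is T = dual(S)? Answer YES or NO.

?Int ‖ !Int  ✓
  rec X ‖ rec X  ✓ (binder kept)
    !Str ‖ !Str  ✗ same direction on both sides — not dual

NO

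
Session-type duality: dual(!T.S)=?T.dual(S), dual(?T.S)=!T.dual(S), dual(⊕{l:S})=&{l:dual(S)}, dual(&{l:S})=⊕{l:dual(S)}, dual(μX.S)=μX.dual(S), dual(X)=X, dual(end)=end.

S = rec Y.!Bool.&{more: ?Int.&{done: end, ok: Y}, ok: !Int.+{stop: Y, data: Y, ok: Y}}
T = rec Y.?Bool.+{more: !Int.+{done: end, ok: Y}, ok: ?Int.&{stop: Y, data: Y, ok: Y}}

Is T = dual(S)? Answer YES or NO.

rec Y | rec Y  ✓ (μ self-dual)
  !Bool | ?Bool  ✓
    &{more,ok} | +{more,ok}  ✓ same labels
      • more:
        ?Int | !Int  ✓
          &{done,ok} | +{done,ok}  ✓ same labels
            • done:
              end | end  ✓
            • ok:
              Y | Y  ✓
      • ok:
        !Int | ?Int  ✓
          +{stop,data,ok} | &{stop,data,ok}  ✓ same labels
            • stop:
              Y | Y  ✓
            • data:
              Y | Y  ✓
            • ok:
              Y | Y  ✓

YES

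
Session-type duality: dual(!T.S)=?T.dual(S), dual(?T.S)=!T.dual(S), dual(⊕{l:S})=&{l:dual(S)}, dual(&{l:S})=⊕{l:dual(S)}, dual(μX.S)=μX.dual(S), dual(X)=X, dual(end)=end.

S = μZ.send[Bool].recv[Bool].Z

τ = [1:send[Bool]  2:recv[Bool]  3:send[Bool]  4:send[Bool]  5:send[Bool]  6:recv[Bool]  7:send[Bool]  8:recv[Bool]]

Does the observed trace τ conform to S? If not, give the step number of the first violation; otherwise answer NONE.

4

step 1: send[Bool]  ✓  now at recv[Bool].μZ.…
step 2: recv[Bool]  ✓  now at μZ.…
step 3: send[Bool]  ✓  now at recv[Bool].μZ.…
step 4: got send[Bool], protocol expects recv[Bool]  ✗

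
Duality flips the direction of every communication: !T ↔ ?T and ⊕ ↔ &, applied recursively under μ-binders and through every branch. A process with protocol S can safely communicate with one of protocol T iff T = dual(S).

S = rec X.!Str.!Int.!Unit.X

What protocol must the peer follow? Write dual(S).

rec X.?Str.?Int.?Unit.X

rec X = rec X  (binder kept)
  !Str = ?Str
    !Int = ?Int
      !Unit = ?Unit
        X ↦ X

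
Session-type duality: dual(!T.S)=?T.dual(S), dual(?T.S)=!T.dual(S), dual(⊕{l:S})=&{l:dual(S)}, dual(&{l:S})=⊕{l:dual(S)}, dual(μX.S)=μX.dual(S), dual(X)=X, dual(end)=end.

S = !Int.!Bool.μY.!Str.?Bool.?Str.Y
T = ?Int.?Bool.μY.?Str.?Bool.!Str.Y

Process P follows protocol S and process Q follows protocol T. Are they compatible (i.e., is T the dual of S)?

!Int vs ?Int  ✓
  !Bool vs ?Bool  ✓
    μY vs μY  ✓ (rec unchanged)
      !Str vs ?Str  ✓
        ?Bool vs ?Bool  ✗ same direction on both sides — not dual

NO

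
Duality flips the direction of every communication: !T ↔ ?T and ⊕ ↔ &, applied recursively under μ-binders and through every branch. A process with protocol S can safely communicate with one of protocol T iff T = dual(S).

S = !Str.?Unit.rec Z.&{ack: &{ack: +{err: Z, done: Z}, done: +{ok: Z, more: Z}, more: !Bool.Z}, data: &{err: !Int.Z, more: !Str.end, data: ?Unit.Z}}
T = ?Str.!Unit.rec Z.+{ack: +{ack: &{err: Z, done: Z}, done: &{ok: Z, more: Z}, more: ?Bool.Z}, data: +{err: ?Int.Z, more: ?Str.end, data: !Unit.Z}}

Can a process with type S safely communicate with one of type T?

!Str ‖ ?Str  ok
  ?Unit ‖ !Unit  ok
    rec Z ‖ rec Z  ok (binder kept)
      &{ack,data} ‖ +{ack,data}  ok same labels
        case ack:
          &{ack,done,more} ‖ +{ack,done,more}  ok same labels
            case ack:
              +{err,done} ‖ &{err,done}  ok same labels
                case err:
                  Z ‖ Z  ok
                case done:
                  Z ‖ Z  ok
            case done:
              +{ok,more} ‖ &{ok,more}  ok same labels
                case ok:
                  Z ‖ Z  ok
                case more:
                  Z ‖ Z  ok
            case more:
              !Bool ‖ ?Bool  ok
                Z ‖ Z  ok
        case data:
          &{err,more,data} ‖ +{err,more,data}  ok same labels
            case err:
              !Int ‖ ?Int  ok
                Z ‖ Z  ok
            case more:
              !Str ‖ ?Str  ok
                end ‖ end  ok
            case data:
              ?Unit ‖ !Unit  ok
                Z ‖ Z  ok

YES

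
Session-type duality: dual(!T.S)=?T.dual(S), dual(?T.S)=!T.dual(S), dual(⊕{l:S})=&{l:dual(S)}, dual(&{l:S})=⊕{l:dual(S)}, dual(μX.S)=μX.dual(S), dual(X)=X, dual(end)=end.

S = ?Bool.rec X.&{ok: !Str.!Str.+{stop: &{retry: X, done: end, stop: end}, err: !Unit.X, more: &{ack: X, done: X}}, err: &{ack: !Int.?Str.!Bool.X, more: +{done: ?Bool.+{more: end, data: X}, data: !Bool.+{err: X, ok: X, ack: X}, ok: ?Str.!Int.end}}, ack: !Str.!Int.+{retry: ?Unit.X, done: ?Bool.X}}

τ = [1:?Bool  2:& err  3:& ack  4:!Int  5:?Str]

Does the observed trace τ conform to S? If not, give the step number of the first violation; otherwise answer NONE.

step 1: ?Bool  match  residual = rec X.…
step 2: & err  match  residual = &{ack: !Int.?Str.!Bool.rec X.…, more: +{done: ?Bool.+{more: end, data: rec X.…}, data: !Bool.+{err: rec X.…, ok: rec X.…, ack: rec X.…}, ok: ?Str.!Int.end}}
step 3: & ack  match  residual = !Int.?Str.!Bool.rec X.…
step 4: !Int  match  residual = ?Str.!Bool.rec X.…
step 5: ?Str  match  residual = !Bool.rec X.…
trace exhausted — no violation

NONE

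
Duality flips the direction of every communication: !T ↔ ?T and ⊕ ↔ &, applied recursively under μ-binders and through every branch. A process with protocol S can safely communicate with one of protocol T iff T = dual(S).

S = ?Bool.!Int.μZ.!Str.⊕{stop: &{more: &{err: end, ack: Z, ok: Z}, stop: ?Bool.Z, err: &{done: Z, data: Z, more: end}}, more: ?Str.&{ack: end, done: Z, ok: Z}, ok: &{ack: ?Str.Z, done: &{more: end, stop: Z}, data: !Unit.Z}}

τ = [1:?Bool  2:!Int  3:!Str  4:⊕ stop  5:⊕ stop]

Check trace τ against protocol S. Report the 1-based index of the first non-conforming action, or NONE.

5

step 1: ?Bool  ✓  residual = !Int.μZ.…
step 2: !Int  ✓  residual = μZ.…
step 3: !Str  ✓  residual = ⊕{stop: &{more: &{err: end, ack: μZ.…, ok: μZ.…}, stop: ?Bool.μZ.…, err: &{done: μZ.…, data: μZ.…, more: end}}, more: ?Str.&{ack: end, done: μZ.…, ok: μZ.…}, ok: &{ack: ?Str.μZ.…, done: &{more: end, stop: μZ.…}, data: !Unit.μZ.…}}
step 4: ⊕ stop  ✓  residual = &{more: &{err: end, ack: μZ.…, ok: μZ.…}, stop: ?Bool.μZ.…, err: &{done: μZ.…, data: μZ.…, more: end}}
step 5: got ⊕ stop, protocol expects & more or & stop or & err  ✗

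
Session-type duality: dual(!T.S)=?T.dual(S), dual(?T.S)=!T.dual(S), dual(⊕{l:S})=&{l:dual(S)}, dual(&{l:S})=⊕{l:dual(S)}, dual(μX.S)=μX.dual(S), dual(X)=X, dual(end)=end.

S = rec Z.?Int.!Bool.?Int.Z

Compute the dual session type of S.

rec Z → rec Z  (rec unchanged)
  ?Int → !Int
    !Bool → ?Bool
      ?Int → !Int
        dual(Z) = Z

rec Z.!Int.?Bool.!Int.Z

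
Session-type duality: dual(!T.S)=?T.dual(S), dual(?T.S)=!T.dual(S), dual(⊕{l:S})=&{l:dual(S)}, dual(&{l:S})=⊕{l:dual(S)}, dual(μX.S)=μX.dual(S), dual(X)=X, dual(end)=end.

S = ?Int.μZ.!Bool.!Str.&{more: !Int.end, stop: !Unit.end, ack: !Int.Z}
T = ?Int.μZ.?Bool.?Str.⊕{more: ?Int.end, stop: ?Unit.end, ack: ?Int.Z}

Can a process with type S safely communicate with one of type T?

NO

?Int | ?Int  ✗ same direction on both sides — not dual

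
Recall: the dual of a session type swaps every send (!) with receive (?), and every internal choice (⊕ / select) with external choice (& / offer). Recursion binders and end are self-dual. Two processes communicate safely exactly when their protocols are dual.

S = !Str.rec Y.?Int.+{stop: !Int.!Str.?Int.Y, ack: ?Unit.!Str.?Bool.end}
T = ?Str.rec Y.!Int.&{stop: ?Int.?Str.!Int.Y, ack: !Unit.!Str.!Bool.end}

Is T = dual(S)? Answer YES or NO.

NO

!Str ‖ ?Str  match
  rec Y ‖ rec Y  match (rec unchanged)
    ?Int ‖ !Int  match
      +{stop,ack} ‖ &{stop,ack}  match labels match
        • stop:
          !Int ‖ ?Int  match
            !Str ‖ ?Str  match
              ?Int ‖ !Int  match
                Y ‖ Y  match
        • ack:
          ?Unit ‖ !Unit  match
            !Str ‖ !Str  ✗ same direction on both sides — not dual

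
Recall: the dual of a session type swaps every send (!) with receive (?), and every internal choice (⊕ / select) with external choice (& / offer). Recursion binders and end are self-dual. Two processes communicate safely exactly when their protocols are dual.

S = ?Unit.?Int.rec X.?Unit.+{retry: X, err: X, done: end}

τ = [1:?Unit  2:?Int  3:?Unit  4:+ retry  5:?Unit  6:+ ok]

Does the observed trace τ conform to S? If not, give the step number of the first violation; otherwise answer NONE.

6

step 1: ?Unit  ok  now at ?Int.rec X.…
step 2: ?Int  ok  now at rec X.…
step 3: ?Unit  ok  now at +{retry: rec X.…, err: rec X.…, done: end}
step 4: + retry  ok  now at rec X.…
step 5: ?Unit  ok  now at +{retry: rec X.…, err: rec X.…, done: end}
step 6: got + ok, protocol expects + retry or + err or + done  ✗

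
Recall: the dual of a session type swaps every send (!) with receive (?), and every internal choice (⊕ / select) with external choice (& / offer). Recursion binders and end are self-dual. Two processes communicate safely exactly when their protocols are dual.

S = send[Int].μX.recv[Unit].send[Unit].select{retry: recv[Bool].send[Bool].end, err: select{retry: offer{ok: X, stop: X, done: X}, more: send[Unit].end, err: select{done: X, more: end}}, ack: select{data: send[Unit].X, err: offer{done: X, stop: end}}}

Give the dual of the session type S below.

recv[Int].μX.send[Unit].recv[Unit].offer{retry: send[Bool].recv[Bool].end, err: offer{retry: select{ok: X, stop: X, done: X}, more: recv[Unit].end, err: offer{done: X, more: end}}, ack: offer{data: recv[Unit].X, err: select{done: X, stop: end}}}

send[Int] ↦ recv[Int]
  μX ↦ μX  (μ self-dual)
    recv[Unit] ↦ send[Unit]
      send[Unit] ↦ recv[Unit]
        select{retry,err,ack} ↦ offer{retry,err,ack}  (select→offer)
          • retry:
            recv[Bool] ↦ send[Bool]
              send[Bool] ↦ recv[Bool]
                end ↦ end
          • err:
            select{retry,more,err} ↦ offer{retry,more,err}  (select→offer)
              • retry:
                offer{ok,stop,done} ↦ select{ok,stop,done}  (offer→select)
                  • ok:
                    X ↦ X
                  • stop:
                    X ↦ X
                  • done:
                    X ↦ X
              • more:
                send[Unit] ↦ recv[Unit]
                  end ↦ end
              • err:
                select{done,more} ↦ offer{done,more}  (select→offer)
                  • done:
                    X ↦ X
                  • more:
                    end ↦ end
          • ack:
            select{data,err} ↦ offer{data,err}  (select→offer)
              • data:
                send[Unit] ↦ recv[Unit]
                  X ↦ X
              • err:
                offer{done,stop} ↦ select{done,stop}  (offer→select)
                  • done:
                    X ↦ X
                  • stop:
                    end ↦ end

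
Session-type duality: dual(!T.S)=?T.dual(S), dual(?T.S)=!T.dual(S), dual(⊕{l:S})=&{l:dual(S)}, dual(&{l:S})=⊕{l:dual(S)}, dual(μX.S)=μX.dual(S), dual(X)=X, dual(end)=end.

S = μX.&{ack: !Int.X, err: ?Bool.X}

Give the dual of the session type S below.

μX.⊕{ack: ?Int.X, err: !Bool.X}

μX ↦ μX  (binder kept)
  &{ack,err} ↦ ⊕{ack,err}  (offer→select)
    • ack:
      !Int ↦ ?Int
        dual(X) = X
    • err:
      ?Bool ↦ !Bool
        dual(X) = X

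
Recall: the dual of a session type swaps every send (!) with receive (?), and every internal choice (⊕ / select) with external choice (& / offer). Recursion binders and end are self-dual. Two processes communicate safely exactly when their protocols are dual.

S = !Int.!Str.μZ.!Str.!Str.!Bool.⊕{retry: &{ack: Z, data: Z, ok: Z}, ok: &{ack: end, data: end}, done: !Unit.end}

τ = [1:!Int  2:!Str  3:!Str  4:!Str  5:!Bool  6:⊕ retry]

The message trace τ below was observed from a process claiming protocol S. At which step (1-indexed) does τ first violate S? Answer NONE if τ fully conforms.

step 1: !Int  match  state: !Str.μZ.…
step 2: !Str  match  state: μZ.…
step 3: !Str  match  state: !Str.!Bool.⊕{retry: &{ack: μZ.…, data: μZ.…, ok: μZ.…}, ok: &{ack: end, data: end}, done: !Unit.end}
step 4: !Str  match  state: !Bool.⊕{retry: &{ack: μZ.…, data: μZ.…, ok: μZ.…}, ok: &{ack: end, data: end}, done: !Unit.end}
step 5: !Bool  match  state: ⊕{retry: &{ack: μZ.…, data: μZ.…, ok: μZ.…}, ok: &{ack: end, data: end}, done: !Unit.end}
step 6: ⊕ retry  match  state: &{ack: μZ.…, data: μZ.…, ok: μZ.…}
trace exhausted — no violation

NONE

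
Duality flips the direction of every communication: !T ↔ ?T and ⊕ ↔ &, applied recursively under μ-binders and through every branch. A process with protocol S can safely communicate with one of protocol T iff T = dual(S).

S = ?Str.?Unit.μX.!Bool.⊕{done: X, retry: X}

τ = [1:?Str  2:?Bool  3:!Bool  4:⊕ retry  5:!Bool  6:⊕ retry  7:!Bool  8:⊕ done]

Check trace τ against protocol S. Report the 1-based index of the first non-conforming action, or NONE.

2

@1 ?Str  match  now at ?Unit.μX.…
@2 got ?Bool, protocol expects ?Unit  ✗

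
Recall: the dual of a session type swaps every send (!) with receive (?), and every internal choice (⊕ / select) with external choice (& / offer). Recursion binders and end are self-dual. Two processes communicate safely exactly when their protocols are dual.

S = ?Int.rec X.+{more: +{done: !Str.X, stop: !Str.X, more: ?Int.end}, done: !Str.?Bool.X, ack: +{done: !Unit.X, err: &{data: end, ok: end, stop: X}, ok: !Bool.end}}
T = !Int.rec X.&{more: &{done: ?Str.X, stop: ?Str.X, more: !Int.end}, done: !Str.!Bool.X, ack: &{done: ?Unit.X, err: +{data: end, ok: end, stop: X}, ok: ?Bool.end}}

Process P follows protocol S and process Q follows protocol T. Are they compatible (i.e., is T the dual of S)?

?Int vs !Int  ok
  rec X vs rec X  ok (μ self-dual)
    +{more,done,ack} vs &{more,done,ack}  ok same labels
      • more:
        +{done,stop,more} vs &{done,stop,more}  ok same labels
          • done:
            !Str vs ?Str  ok
              X vs X  ok
          • stop:
            !Str vs ?Str  ok
              X vs X  ok
          • more:
            ?Int vs !Int  ok
              end vs end  ok
      • done:
        !Str vs !Str  ✗ same direction on both sides — not dual

NO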